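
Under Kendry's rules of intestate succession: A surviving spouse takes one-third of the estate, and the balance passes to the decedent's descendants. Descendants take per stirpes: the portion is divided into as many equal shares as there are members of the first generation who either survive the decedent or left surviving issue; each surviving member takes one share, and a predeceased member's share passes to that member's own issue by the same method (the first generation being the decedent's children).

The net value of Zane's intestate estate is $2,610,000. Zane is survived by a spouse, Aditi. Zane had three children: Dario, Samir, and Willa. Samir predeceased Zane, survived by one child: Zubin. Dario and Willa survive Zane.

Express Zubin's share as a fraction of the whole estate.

Aditi takes one-third of $2,610,000 = $870,000. The remaining $1,740,000 passes to the descendants.
The descendants' portion ($1,740,000) is divided into 3 shares of $580,000: Dario and Willa each take $580,000; Samir's $580,000 share passes to Samir's issue.
Samir's share ($580,000) passes entirely to Zubin.

Zubin receives 2/9 of the estate.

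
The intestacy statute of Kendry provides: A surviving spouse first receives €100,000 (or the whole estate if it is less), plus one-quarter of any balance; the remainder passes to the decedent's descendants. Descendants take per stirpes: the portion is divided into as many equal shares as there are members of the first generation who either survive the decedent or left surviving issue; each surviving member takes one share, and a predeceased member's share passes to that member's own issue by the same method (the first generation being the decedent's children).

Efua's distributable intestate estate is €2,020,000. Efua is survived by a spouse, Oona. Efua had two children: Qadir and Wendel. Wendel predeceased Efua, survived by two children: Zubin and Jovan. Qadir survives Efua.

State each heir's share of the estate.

Oona first takes €100,000, leaving a balance of €1,920,000. Oona then takes one-quarter of the balance (€480,000), for a total of €580,000. The remaining €1,440,000 passes to the descendants.
The descendants' portion (€1,440,000) is divided into 2 shares of €720,000: Qadir takes €720,000; Wendel's €720,000 share passes to Wendel's issue.
Wendel's share (€720,000) is divided into 2 shares of €360,000: Zubin and Jovan each take €360,000.

Oona: €580,000; Qadir: €720,000; Zubin: €360,000; Jovan: €360,000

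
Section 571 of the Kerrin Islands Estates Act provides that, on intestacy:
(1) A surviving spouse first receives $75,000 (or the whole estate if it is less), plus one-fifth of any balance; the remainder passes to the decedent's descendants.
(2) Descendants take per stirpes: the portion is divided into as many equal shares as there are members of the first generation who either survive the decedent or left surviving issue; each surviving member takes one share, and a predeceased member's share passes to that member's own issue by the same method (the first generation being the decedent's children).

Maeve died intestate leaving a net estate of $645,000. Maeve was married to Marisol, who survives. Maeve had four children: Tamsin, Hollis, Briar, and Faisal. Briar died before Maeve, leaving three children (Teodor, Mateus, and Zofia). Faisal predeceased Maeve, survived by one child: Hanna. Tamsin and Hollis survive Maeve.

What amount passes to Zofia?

Marisol first takes $75,000, leaving a balance of $570,000. Marisol then takes one-fifth of the balance ($114,000), for a total of $189,000. The remaining $456,000 passes to the descendants.
The descendants' portion ($456,000) is divided into 4 shares of $114,000: Tamsin and Hollis each take $114,000; Briar's $114,000 share passes to Briar's issue; Faisal's $114,000 share passes to Faisal's issue.
Briar's share ($114,000) is divided into 3 shares of $38,000: Teodor, Mateus, and Zofia each take $38,000.
Faisal's share ($114,000) passes entirely to Hanna.

Zofia receives $38,000.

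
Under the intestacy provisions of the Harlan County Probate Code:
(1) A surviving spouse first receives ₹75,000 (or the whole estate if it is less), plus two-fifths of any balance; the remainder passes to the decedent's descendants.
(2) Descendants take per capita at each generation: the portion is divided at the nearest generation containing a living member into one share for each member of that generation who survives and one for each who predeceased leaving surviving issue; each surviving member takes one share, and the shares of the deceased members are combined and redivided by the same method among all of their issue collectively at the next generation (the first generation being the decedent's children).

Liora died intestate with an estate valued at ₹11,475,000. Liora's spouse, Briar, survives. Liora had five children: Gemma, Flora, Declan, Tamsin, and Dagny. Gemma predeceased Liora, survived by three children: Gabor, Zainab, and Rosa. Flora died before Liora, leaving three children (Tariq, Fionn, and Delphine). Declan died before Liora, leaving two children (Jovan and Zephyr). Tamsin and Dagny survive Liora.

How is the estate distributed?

Briar: ₹4,635,000; Gabor: ₹513,000; Zainab: ₹513,000; Rosa: ₹513,000; Tariq: ₹513,000; Fionn: ₹513,000; Delphine: ₹513,000; Jovan: ₹513,000; Zephyr: ₹513,000; Tamsin: ₹1,368,000; Dagny: ₹1,368,000

Briar first takes ₹75,000, leaving a balance of ₹11,400,000. Briar then takes two-fifths of the balance (₹4,560,000), for a total of ₹4,635,000. The remaining ₹6,840,000 passes to the descendants.
The descendants' portion (₹6,840,000) is divided at the children's generation into 5 shares of ₹1,368,000. Tamsin and Dagny each take ₹1,368,000. The 3 shares of the deceased (Gemma, Flora, and Declan) are combined into a pool of ₹4,104,000.
That pool (₹4,104,000) is divided at the grandchildren's generation equally among Gabor, Zainab, Rosa, Tariq, Fionn, Delphine, Jovan, and Zephyr: ₹513,000 each.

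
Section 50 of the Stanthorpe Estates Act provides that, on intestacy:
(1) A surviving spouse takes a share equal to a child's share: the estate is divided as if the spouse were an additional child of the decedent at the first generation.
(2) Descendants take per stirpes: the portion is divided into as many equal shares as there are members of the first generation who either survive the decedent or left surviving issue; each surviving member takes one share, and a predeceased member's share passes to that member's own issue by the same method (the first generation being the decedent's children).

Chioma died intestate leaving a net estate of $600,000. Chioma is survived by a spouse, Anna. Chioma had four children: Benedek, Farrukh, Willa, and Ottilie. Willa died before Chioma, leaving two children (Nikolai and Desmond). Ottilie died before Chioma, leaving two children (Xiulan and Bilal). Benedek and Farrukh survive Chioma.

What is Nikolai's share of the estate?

The spouse counts as an additional share at the children's level, so there are 5 primary shares of $120,000. Anna takes one such share ($120,000).
The children's combined portion ($480,000) is divided into 4 shares of $120,000: Benedek and Farrukh each take $120,000; Willa's $120,000 share passes to Willa's issue; Ottilie's $120,000 share passes to Ottilie's issue.
Willa's share ($120,000) is divided into 2 shares of $60,000: Nikolai and Desmond each take $60,000.
Ottilie's share ($120,000) is divided into 2 shares of $60,000: Xiulan and Bilal each take $60,000.

Nikolai receives $60,000.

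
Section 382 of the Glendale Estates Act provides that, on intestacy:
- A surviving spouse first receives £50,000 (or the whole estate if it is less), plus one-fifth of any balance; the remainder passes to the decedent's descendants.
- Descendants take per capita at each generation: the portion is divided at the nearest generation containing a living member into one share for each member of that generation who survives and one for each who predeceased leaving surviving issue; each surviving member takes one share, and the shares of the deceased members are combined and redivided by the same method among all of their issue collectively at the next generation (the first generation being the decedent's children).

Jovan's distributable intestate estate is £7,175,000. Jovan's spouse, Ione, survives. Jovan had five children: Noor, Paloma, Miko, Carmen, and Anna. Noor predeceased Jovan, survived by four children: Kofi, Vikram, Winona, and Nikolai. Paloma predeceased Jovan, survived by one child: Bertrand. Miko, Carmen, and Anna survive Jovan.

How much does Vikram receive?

Vikram receives £456,000.

Ione first takes £50,000, leaving a balance of £7,125,000. Ione then takes one-fifth of the balance (£1,425,000), for a total of £1,475,000. The remaining £5,700,000 passes to the descendants.
The descendants' portion (£5,700,000) is divided at the children's generation into 5 shares of £1,140,000. Miko, Carmen, and Anna each take £1,140,000. The 2 shares of the deceased (Noor and Paloma) are combined into a pool of £2,280,000.
That pool (£2,280,000) is divided at the grandchildren's generation equally among Kofi, Vikram, Winona, Nikolai, and Bertrand: £456,000 each.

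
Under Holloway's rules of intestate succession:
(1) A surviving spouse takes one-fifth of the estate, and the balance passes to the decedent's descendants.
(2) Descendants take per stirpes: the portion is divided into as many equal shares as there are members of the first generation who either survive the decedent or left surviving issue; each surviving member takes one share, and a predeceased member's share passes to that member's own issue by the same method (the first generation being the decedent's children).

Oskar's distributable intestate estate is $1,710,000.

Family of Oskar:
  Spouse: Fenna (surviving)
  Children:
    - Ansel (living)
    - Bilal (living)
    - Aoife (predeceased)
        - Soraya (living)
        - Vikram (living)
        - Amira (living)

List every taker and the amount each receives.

Fenna takes one-fifth of $1,710,000 = $342,000. The remaining $1,368,000 passes to the descendants.
The descendants' portion ($1,368,000) is divided into 3 shares of $456,000: Ansel and Bilal each take $456,000; Aoife's $456,000 share passes to Aoife's issue.
Aoife's share ($456,000) is divided into 3 shares of $152,000: Soraya, Vikram, and Amira each take $152,000.

Fenna: $342,000; Ansel: $456,000; Bilal: $456,000; Soraya: $152,000; Vikram: $152,000; Amira: $152,000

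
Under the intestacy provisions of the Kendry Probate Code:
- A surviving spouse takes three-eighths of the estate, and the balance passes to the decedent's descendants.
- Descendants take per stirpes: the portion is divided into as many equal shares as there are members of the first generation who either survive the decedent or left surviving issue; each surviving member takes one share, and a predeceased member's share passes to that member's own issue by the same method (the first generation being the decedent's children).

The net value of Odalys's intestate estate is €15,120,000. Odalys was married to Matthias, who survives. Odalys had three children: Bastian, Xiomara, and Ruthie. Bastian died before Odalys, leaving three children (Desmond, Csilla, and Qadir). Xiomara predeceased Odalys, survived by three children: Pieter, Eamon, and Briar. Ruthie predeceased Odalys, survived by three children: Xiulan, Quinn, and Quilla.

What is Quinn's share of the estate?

Matthias takes three-eighths of €15,120,000 = €5,670,000. The remaining €9,450,000 passes to the descendants.
The descendants' portion (€9,450,000) is divided into 3 shares of €3,150,000: Bastian's €3,150,000 share passes to Bastian's issue; Xiomara's €3,150,000 share passes to Xiomara's issue; Ruthie's €3,150,000 share passes to Ruthie's issue.
Bastian's share (€3,150,000) is divided into 3 shares of €1,050,000: Desmond, Csilla, and Qadir each take €1,050,000.
Xiomara's share (€3,150,000) is divided into 3 shares of €1,050,000: Pieter, Eamon, and Briar each take €1,050,000.
Ruthie's share (€3,150,000) is divided into 3 shares of €1,050,000: Xiulan, Quinn, and Quilla each take €1,050,000.

Quinn receives €1,050,000.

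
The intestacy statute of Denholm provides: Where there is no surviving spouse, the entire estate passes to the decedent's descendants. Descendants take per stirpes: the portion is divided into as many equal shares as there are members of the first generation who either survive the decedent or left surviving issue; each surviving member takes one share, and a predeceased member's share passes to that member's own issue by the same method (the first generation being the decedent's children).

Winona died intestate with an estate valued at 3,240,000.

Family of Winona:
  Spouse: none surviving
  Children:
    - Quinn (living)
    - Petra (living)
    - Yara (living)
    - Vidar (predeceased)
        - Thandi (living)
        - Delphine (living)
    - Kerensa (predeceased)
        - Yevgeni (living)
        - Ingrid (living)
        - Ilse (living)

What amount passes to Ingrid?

Ingrid receives 216,000.

The entire 3,240,000 passes to the descendants.
That amount (3,240,000) is divided into 5 shares of 648,000: Quinn, Petra, and Yara each take 648,000; Vidar's 648,000 share passes to Vidar's issue; Kerensa's 648,000 share passes to Kerensa's issue.
Vidar's share (648,000) is divided into 2 shares of 324,000: Thandi and Delphine each take 324,000.
Kerensa's share (648,000) is divided into 3 shares of 216,000: Yevgeni, Ingrid, and Ilse each take 216,000.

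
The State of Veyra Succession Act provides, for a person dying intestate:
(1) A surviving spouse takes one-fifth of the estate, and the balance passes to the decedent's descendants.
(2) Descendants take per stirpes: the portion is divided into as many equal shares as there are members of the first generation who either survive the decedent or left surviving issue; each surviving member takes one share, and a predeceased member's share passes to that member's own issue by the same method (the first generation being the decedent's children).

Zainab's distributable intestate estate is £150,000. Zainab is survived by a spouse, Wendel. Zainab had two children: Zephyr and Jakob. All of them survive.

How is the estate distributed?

Wendel: £30,000; Zephyr: £60,000; Jakob: £60,000

Wendel takes one-fifth of £150,000 = £30,000. The remaining £120,000 passes to the descendants.
The descendants' portion (£120,000) is divided into 2 shares of £60,000: Zephyr and Jakob each take £60,000.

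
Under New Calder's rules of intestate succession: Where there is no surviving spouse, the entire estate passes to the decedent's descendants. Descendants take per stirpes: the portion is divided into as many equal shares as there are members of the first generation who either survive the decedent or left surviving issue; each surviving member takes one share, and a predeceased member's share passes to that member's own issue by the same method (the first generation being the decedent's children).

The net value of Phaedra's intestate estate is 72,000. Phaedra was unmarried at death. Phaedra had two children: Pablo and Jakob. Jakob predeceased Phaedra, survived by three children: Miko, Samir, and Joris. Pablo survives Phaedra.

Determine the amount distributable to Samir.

The entire 72,000 passes to the descendants.
That amount (72,000) is divided into 2 shares of 36,000: Pablo takes 36,000; Jakob's 36,000 share passes to Jakob's issue.
Jakob's share (36,000) is divided into 3 shares of 12,000: Miko, Samir, and Joris each take 12,000.

Samir receives 12,000.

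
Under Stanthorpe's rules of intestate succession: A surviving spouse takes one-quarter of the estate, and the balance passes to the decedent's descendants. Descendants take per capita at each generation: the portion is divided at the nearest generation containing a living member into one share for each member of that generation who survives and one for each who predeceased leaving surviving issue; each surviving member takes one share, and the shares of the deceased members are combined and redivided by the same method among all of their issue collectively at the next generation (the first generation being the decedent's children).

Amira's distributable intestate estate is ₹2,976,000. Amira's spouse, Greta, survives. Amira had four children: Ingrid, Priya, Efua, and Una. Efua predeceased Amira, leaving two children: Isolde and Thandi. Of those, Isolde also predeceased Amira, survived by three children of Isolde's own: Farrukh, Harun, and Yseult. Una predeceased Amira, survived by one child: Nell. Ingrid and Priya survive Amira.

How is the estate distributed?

Greta takes one-quarter of ₹2,976,000 = ₹744,000. The remaining ₹2,232,000 passes to the descendants.
The descendants' portion (₹2,232,000) is divided at the children's generation into 4 shares of ₹558,000. Ingrid and Priya each take ₹558,000. The 2 shares of the deceased (Efua and Una) are combined into a pool of ₹1,116,000.
That pool (₹1,116,000) is divided at the grandchildren's generation into 3 shares of ₹372,000. Thandi and Nell each take ₹372,000. The remaining share for the deceased Isolde (₹372,000) is carried to the next generation.
That pool (₹372,000) is divided at the great-grandchildren's generation equally among Farrukh, Harun, and Yseult: ₹124,000 each.

Greta: ₹744,000; Ingrid: ₹558,000; Priya: ₹558,000; Farrukh: ₹124,000; Harun: ₹124,000; Yseult: ₹124,000; Thandi: ₹372,000; Nell: ₹372,000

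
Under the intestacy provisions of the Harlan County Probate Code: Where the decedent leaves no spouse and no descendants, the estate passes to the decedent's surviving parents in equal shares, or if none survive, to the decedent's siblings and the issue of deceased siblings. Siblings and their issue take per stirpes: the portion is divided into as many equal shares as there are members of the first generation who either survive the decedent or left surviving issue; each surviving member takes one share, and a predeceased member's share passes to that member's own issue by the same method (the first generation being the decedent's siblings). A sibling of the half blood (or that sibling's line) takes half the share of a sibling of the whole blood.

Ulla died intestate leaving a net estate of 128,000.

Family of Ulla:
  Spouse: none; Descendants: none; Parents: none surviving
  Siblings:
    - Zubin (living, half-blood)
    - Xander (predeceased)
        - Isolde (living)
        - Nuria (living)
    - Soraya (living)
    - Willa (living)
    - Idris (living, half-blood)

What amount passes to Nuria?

The entire 128,000 passes to the siblings and their issue.
Counting each half-blood sibling's line as half a unit, there are 4 units in 128,000, so one unit is 32,000. Whole-blood lines (Xander, Soraya, and Willa) take 32,000 each; half-blood lines (Zubin and Idris) take 16,000 each.
Xander's share (32,000) is divided into 2 shares of 16,000: Isolde and Nuria each take 16,000.

Nuria receives 16,000.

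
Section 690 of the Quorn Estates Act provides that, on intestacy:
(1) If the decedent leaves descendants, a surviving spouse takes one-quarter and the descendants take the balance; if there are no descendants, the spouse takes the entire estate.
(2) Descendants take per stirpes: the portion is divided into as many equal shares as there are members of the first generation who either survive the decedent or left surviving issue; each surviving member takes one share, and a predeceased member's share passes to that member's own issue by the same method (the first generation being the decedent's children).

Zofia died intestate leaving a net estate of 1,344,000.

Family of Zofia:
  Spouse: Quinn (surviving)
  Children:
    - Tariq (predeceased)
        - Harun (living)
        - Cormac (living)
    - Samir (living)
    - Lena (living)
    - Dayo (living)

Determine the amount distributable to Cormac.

Quinn takes one-quarter of 1,344,000 = 336,000. The remaining 1,008,000 passes to the descendants.
The descendants' portion (1,008,000) is divided into 4 shares of 252,000: Samir, Lena, and Dayo each take 252,000; Tariq's 252,000 share passes to Tariq's issue.
Tariq's share (252,000) is divided into 2 shares of 126,000: Harun and Cormac each take 126,000.

Cormac receives 126,000.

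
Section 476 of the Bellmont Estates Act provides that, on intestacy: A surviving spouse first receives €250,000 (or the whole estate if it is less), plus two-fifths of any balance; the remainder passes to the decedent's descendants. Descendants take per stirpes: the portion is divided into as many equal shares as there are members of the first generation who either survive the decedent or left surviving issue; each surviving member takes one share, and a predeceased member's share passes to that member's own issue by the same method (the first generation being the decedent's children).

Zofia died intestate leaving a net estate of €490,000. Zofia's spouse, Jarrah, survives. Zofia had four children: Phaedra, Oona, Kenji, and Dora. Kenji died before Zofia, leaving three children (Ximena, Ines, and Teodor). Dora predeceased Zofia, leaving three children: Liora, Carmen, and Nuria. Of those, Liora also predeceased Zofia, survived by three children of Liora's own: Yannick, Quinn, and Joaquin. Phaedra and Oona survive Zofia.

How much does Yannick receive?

Yannick receives €4,000.

Jarrah first takes €250,000, leaving a balance of €240,000. Jarrah then takes two-fifths of the balance (€96,000), for a total of €346,000. The remaining €144,000 passes to the descendants.
The descendants' portion (€144,000) is divided into 4 shares of €36,000: Phaedra and Oona each take €36,000; Kenji's €36,000 share passes to Kenji's issue; Dora's €36,000 share passes to Dora's issue.
Kenji's share (€36,000) is divided into 3 shares of €12,000: Ximena, Ines, and Teodor each take €12,000.
Dora's share (€36,000) is divided into 3 shares of €12,000: Carmen and Nuria each take €12,000; Liora's €12,000 share passes to Liora's issue.
Liora's share (€12,000) is divided into 3 shares of €4,000: Yannick, Quinn, and Joaquin each take €4,000.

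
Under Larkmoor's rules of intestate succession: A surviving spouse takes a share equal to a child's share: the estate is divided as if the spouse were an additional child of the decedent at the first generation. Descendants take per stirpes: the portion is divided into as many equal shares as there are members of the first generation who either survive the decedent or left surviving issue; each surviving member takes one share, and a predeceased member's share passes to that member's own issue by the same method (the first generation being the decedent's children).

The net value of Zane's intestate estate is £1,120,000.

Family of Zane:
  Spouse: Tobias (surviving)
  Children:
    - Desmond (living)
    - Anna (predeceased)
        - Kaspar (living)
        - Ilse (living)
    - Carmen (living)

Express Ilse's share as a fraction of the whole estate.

Ilse receives 1/8 of the estate.

The spouse counts as an additional share at the children's level, so there are 4 primary shares of £280,000. Tobias takes one such share (£280,000).
The children's combined portion (£840,000) is divided into 3 shares of £280,000: Desmond and Carmen each take £280,000; Anna's £280,000 share passes to Anna's issue.
Anna's share (£280,000) is divided into 2 shares of £140,000: Kaspar and Ilse each take £140,000.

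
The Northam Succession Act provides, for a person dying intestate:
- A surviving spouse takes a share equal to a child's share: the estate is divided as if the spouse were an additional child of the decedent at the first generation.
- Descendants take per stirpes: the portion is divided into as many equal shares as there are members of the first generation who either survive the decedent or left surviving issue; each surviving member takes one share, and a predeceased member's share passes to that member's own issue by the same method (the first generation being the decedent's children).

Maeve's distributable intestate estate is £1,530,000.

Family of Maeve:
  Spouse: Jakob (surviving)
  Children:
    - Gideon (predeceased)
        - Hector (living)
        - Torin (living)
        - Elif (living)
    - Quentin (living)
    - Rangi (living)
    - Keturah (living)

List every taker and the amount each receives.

The spouse counts as an additional share at the children's level, so there are 5 primary shares of £306,000. Jakob takes one such share (£306,000).
The children's combined portion (£1,224,000) is divided into 4 shares of £306,000: Quentin, Rangi, and Keturah each take £306,000; Gideon's £306,000 share passes to Gideon's issue.
Gideon's share (£306,000) is divided into 3 shares of £102,000: Hector, Torin, and Elif each take £102,000.

Jakob: £306,000; Hector: £102,000; Torin: £102,000; Elif: £102,000; Quentin: £306,000; Rangi: £306,000; Keturah: £306,000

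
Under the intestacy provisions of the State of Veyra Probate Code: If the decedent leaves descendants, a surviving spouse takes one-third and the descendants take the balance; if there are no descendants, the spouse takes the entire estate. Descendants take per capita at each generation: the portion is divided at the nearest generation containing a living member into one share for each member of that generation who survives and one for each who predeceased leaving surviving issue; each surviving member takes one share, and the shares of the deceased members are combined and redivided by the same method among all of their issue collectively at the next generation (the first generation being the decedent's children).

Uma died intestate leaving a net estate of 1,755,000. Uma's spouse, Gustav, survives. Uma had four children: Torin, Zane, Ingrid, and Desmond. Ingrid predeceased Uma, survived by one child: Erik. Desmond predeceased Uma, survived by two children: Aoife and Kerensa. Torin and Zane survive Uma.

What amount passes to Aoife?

Gustav takes one-third of 1,755,000 = 585,000. The remaining 1,170,000 passes to the descendants.
The descendants' portion (1,170,000) is divided at the children's generation into 4 shares of 292,500. Torin and Zane each take 292,500. The 2 shares of the deceased (Ingrid and Desmond) are combined into a pool of 585,000.
That pool (585,000) is divided at the grandchildren's generation equally among Erik, Aoife, and Kerensa: 195,000 each.

Aoife receives 195,000.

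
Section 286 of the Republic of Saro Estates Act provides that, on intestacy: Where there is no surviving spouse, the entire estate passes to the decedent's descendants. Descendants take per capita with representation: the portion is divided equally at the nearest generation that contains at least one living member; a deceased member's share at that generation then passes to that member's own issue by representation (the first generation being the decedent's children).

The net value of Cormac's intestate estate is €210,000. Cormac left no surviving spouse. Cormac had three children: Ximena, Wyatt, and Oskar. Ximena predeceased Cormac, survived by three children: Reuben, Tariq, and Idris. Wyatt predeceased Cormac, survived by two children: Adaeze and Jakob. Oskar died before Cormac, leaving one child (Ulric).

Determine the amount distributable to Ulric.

Ulric receives €35,000.

The entire €210,000 passes to the descendants.
No child survives, so the initial division is made at the grandchildren's generation.
That amount (€210,000) is divided into 6 shares of €35,000: Reuben, Tariq, Idris, Adaeze, Jakob, and Ulric each take €35,000.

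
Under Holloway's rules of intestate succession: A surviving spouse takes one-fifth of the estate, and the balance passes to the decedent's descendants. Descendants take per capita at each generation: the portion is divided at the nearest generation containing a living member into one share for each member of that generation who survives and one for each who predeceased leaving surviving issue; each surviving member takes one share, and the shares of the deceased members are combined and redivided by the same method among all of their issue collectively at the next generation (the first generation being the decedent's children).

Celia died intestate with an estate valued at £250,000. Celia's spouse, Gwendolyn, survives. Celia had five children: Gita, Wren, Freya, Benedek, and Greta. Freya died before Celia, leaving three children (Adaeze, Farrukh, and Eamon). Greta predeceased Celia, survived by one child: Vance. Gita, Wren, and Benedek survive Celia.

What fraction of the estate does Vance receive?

Vance receives 2/25 of the estate.

Gwendolyn takes one-fifth of £250,000 = £50,000. The remaining £200,000 passes to the descendants.
The descendants' portion (£200,000) is divided at the children's generation into 5 shares of £40,000. Gita, Wren, and Benedek each take £40,000. The 2 shares of the deceased (Freya and Greta) are combined into a pool of £80,000.
That pool (£80,000) is divided at the grandchildren's generation equally among Adaeze, Farrukh, Eamon, and Vance: £20,000 each.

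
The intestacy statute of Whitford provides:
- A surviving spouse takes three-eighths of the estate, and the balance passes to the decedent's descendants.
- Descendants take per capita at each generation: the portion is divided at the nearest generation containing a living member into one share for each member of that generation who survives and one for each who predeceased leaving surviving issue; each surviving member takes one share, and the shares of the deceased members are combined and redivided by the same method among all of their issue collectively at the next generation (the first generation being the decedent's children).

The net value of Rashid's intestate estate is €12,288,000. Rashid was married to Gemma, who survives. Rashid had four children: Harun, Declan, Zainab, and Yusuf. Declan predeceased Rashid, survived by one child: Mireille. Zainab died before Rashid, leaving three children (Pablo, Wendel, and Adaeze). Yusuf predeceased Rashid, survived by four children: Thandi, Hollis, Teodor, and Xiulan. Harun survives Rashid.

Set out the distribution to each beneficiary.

Gemma takes three-eighths of €12,288,000 = €4,608,000. The remaining €7,680,000 passes to the descendants.
The descendants' portion (€7,680,000) is divided at the children's generation into 4 shares of €1,920,000. Harun takes €1,920,000. The 3 shares of the deceased (Declan, Zainab, and Yusuf) are combined into a pool of €5,760,000.
That pool (€5,760,000) is divided at the grandchildren's generation equally among Mireille, Pablo, Wendel, Adaeze, Thandi, Hollis, Teodor, and Xiulan: €720,000 each.

Gemma: €4,608,000; Harun: €1,920,000; Mireille: €720,000; Pablo: €720,000; Wendel: €720,000; Adaeze: €720,000; Thandi: €720,000; Hollis: €720,000; Teodor: €720,000; Xiulan: €720,000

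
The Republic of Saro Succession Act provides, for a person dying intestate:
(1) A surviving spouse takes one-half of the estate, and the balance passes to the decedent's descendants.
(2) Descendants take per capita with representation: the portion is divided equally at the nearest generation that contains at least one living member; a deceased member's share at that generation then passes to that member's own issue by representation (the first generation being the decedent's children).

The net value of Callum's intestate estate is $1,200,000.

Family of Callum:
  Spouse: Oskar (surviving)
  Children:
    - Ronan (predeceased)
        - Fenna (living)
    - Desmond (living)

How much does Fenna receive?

Fenna receives $300,000.

Oskar takes one-half of $1,200,000 = $600,000. The remaining $600,000 passes to the descendants.
The descendants' portion ($600,000) is divided into 2 shares of $300,000: Desmond takes $300,000; Ronan's $300,000 share passes to Ronan's issue.
Ronan's share ($300,000) passes entirely to Fenna.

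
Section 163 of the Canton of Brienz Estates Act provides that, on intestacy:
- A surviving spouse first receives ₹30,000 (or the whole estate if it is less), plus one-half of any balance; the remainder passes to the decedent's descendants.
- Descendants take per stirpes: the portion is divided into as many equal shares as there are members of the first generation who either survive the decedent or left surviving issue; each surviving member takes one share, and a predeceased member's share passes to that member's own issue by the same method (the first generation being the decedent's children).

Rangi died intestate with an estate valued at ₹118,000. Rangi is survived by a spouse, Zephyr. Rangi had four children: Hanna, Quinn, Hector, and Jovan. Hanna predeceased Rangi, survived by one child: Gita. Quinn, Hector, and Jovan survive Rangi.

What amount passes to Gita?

Gita receives ₹11,000.

Zephyr first takes ₹30,000, leaving a balance of ₹88,000. Zephyr then takes one-half of the balance (₹44,000), for a total of ₹74,000. The remaining ₹44,000 passes to the descendants.
The descendants' portion (₹44,000) is divided into 4 shares of ₹11,000: Quinn, Hector, and Jovan each take ₹11,000; Hanna's ₹11,000 share passes to Hanna's issue.
Hanna's share (₹11,000) passes entirely to Gita.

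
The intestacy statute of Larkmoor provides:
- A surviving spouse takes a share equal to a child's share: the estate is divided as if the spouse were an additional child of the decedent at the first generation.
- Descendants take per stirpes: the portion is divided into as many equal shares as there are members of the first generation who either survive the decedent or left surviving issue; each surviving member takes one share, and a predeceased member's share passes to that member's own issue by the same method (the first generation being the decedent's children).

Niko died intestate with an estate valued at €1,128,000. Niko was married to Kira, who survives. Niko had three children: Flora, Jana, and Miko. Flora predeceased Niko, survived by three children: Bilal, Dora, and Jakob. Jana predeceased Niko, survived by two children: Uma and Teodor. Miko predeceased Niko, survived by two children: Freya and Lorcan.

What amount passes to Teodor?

Teodor receives €141,000.

The spouse counts as an additional share at the children's level, so there are 4 primary shares of €282,000. Kira takes one such share (€282,000).
The children's combined portion (€846,000) is divided into 3 shares of €282,000: Flora's €282,000 share passes to Flora's issue; Jana's €282,000 share passes to Jana's issue; Miko's €282,000 share passes to Miko's issue.
Flora's share (€282,000) is divided into 3 shares of €94,000: Bilal, Dora, and Jakob each take €94,000.
Jana's share (€282,000) is divided into 2 shares of €141,000: Uma and Teodor each take €141,000.
Miko's share (€282,000) is divided into 2 shares of €141,000: Freya and Lorcan each take €141,000.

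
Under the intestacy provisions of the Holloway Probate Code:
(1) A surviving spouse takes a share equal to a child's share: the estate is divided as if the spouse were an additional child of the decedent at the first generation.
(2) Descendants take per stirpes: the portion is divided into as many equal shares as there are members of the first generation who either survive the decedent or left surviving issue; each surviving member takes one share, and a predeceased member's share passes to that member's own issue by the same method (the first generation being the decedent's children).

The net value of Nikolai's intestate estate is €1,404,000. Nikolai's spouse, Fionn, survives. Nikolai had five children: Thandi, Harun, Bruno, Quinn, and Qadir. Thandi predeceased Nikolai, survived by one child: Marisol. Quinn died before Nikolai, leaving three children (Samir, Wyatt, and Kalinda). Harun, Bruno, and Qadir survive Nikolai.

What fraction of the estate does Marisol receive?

Marisol receives 1/6 of the estate.

The spouse counts as an additional share at the children's level, so there are 6 primary shares of €234,000. Fionn takes one such share (€234,000).
The children's combined portion (€1,170,000) is divided into 5 shares of €234,000: Harun, Bruno, and Qadir each take €234,000; Thandi's €234,000 share passes to Thandi's issue; Quinn's €234,000 share passes to Quinn's issue.
Thandi's share (€234,000) passes entirely to Marisol.
Quinn's share (€234,000) is divided into 3 shares of €78,000: Samir, Wyatt, and Kalinda each take €78,000.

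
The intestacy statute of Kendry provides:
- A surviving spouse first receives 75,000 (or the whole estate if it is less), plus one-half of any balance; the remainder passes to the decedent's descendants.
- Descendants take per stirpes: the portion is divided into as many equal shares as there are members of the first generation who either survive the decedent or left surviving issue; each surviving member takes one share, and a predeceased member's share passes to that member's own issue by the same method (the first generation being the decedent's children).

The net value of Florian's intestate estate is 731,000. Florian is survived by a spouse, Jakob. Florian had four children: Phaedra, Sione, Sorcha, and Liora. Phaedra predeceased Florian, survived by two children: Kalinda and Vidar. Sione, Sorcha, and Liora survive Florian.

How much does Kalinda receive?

Kalinda receives 41,000.

Jakob first takes 75,000, leaving a balance of 656,000. Jakob then takes one-half of the balance (328,000), for a total of 403,000. The remaining 328,000 passes to the descendants.
The descendants' portion (328,000) is divided into 4 shares of 82,000: Sione, Sorcha, and Liora each take 82,000; Phaedra's 82,000 share passes to Phaedra's issue.
Phaedra's share (82,000) is divided into 2 shares of 41,000: Kalinda and Vidar each take 41,000.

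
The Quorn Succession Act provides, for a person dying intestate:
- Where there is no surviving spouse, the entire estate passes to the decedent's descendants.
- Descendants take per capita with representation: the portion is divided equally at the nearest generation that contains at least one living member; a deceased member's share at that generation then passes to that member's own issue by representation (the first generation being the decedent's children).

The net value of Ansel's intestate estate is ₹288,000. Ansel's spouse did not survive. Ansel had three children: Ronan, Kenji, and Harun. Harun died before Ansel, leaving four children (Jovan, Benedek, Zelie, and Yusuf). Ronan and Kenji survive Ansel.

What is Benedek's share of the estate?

The entire ₹288,000 passes to the descendants.
That amount (₹288,000) is divided into 3 shares of ₹96,000: Ronan and Kenji each take ₹96,000; Harun's ₹96,000 share passes to Harun's issue.
Harun's share (₹96,000) is divided into 4 shares of ₹24,000: Jovan, Benedek, Zelie, and Yusuf each take ₹24,000.

Benedek receives ₹24,000.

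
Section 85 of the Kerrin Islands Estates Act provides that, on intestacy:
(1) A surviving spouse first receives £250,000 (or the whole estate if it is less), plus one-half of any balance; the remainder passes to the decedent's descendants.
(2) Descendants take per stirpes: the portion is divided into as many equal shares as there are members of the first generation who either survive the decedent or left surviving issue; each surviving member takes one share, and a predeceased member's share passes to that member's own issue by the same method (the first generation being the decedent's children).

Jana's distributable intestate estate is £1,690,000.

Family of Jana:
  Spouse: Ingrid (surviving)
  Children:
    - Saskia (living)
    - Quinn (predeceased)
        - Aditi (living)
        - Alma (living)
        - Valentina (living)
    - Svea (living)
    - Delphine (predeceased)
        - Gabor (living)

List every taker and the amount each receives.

Ingrid: £970,000; Saskia: £180,000; Aditi: £60,000; Alma: £60,000; Valentina: £60,000; Svea: £180,000; Gabor: £180,000

Ingrid first takes £250,000, leaving a balance of £1,440,000. Ingrid then takes one-half of the balance (£720,000), for a total of £970,000. The remaining £720,000 passes to the descendants.
The descendants' portion (£720,000) is divided into 4 shares of £180,000: Saskia and Svea each take £180,000; Quinn's £180,000 share passes to Quinn's issue; Delphine's £180,000 share passes to Delphine's issue.
Quinn's share (£180,000) is divided into 3 shares of £60,000: Aditi, Alma, and Valentina each take £60,000.
Delphine's share (£180,000) passes entirely to Gabor.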